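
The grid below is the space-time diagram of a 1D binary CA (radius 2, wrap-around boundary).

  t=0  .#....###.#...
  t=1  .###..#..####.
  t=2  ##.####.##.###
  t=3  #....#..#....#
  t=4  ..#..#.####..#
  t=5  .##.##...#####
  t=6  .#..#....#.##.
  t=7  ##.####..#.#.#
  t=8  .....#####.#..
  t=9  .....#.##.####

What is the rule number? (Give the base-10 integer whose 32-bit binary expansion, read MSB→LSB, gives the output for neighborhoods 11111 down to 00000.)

3598516720

  ##### -> #   bit 31 = 1  t=2,i=13
  ####. -> #   bit 30 = 1  t=1,i=11
  ###.# -> .   bit 29 = 0  t=0,i=8
  ###.. -> #   bit 28 = 1  t=1,i=3
  ##.## -> .   bit 27 = 0  t=2,i=2
  ##.#. -> #   bit 26 = 1  t=0,i=9
  ##..# -> #   bit 25 = 1  t=1,i=4
  ##... -> .   bit 24 = 0  t=3,i=1
  #.### -> .   bit 23 = 0  t=2,i=3
  #.##. -> #   bit 22 = 1  t=2,i=8
  #.#.# -> #   bit 21 = 1  t=7,i=11
  #.#.. -> #   bit 20 = 1  t=0,i=10
  #..## -> #   bit 19 = 1  t=1,i=0
  #..#. -> #   bit 18 = 1  t=1,i=5
  #...# -> .   bit 17 = 0  t=5,i=7
  #.... -> #   bit 16 = 1  t=0,i=3
  .#### -> .   bit 15 = 0  t=1,i=10
  .###. -> .   bit 14 = 0  t=0,i=7
  .##.# -> .   bit 13 = 0  t=2,i=9
  .##.. -> .   bit 12 = 0  t=3,i=0
  .#.## -> .   bit 11 = 0  t=4,i=6
  .#.#. -> .   bit 10 = 0  t=7,i=10
  .#..# -> .   bit 9 = 0  t=1,i=7
  .#... -> #   bit 8 = 1  t=0,i=2
  ..### -> #   bit 7 = 1  t=0,i=6
  ..##. -> #   bit 6 = 1  t=3,i=13
  ..#.# -> #   bit 5 = 1  t=4,i=5
  ..#.. -> #   bit 4 = 1  t=0,i=1
  ...## -> .   bit 3 = 0  t=0,i=5
  ...#. -> .   bit 2 = 0  t=0,i=0
  ....# -> .   bit 1 = 0  t=0,i=4
  ..... -> .   bit 0 = 0  t=8,i=0
  bits 11010110011111010000000111110000 = 3598516720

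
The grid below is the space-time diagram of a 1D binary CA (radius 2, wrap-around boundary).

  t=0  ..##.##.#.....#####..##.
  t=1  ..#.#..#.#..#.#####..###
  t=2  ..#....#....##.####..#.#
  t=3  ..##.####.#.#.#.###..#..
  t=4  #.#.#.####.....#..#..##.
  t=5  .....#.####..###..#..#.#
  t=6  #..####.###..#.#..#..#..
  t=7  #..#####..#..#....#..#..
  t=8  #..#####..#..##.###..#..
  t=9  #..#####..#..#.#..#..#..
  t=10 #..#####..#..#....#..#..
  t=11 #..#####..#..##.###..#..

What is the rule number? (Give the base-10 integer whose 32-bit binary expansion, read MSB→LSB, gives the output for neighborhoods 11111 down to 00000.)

  nb #####: next=#  (t=0,i=16, bit31=1)
  nb ####.: next=#  (t=0,i=17, bit30=1)
  nb ###.#: next=#  (t=3,i=8, bit29=1)
  nb ###..: next=#  (t=0,i=18, bit28=1)
  nb ##.##: next=#  (t=0,i=4, bit27=1)
  nb ##.#.: next=#  (t=0,i=7, bit26=1)
  nb ##..#: next=.  (t=0,i=19, bit25=0)
  nb ##...: next=#  (t=0,i=23, bit24=1)
  nb #.###: next=.  (t=1,i=14, bit23=0)
  nb #.##.: next=.  (t=0,i=5, bit22=0)
  nb #.#.#: next=.  (t=3,i=10, bit21=0)
  nb #.#..: next=.  (t=0,i=8, bit20=0)
  nb #..##: next=.  (t=0,i=20, bit19=0)
  nb #..#.: next=.  (t=1,i=1, bit18=0)
  nb #...#: next=.  (t=0,i=0, bit17=0)
  nb #....: next=.  (t=0,i=10, bit16=0)
  nb .####: next=#  (t=0,i=15, bit15=1)
  nb .###.: next=.  (t=1,i=22, bit14=0)
  nb .##.#: next=.  (t=0,i=3, bit13=0)
  nb .##..: next=#  (t=0,i=22, bit12=1)
  nb .#.##: next=#  (t=1,i=13, bit11=1)
  nb .#.#.: next=.  (t=1,i=3, bit10=0)
  nb .#..#: next=.  (t=1,i=5, bit9=0)
  nb .#...: next=#  (t=0,i=9, bit8=1)
  nb ..###: next=#  (t=0,i=14, bit7=1)
  nb ..##.: next=#  (t=0,i=2, bit6=1)
  nb ..#.#: next=#  (t=1,i=2, bit5=1)
  nb ..#..: next=#  (t=2,i=2, bit4=1)
  nb ...##: next=.  (t=0,i=1, bit3=0)
  nb ...#.: next=#  (t=2,i=6, bit2=1)
  nb ....#: next=#  (t=0,i=12, bit1=1)
  nb .....: next=.  (t=0,i=11, bit0=0)
  bits 11111101000000001001100111110110 = 4244675062

4244675062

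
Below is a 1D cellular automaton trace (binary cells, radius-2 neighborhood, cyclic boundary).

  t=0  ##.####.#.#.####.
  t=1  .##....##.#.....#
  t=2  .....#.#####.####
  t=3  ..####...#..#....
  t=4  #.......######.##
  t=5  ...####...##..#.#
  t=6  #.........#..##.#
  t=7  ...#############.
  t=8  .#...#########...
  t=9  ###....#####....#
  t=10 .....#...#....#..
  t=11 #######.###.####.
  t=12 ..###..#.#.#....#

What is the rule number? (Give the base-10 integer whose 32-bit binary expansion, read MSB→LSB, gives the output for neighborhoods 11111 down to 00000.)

  #####|#  b31=1 t=2,i=9
  ####.|.  b30=0 t=0,i=5
  ###.#|.  b29=0 t=0,i=6
  ###..|.  b28=0 t=2,i=16
  ##.##|#  b27=1 t=0,i=2
  ##.#.|#  b26=1 t=0,i=7
  ##..#|.  b25=0 t=5,i=12
  ##...|.  b24=0 t=1,i=3
  #.###|.  b23=0 t=0,i=3
  #.##.|.  b22=0 t=0,i=0
  #.#.#|#  b21=1 t=0,i=8
  #.#..|#  b20=1 t=1,i=10
  #..##|#  b19=1 t=6,i=12
  #..#.|#  b18=1 t=3,i=11
  #...#|.  b17=0 t=3,i=7
  #....|.  b16=0 t=1,i=4
  .####|.  b15=0 t=0,i=4
  .###.|#  b14=1 t=4,i=16
  .##.#|#  b13=1 t=0,i=1
  .##..|.  b12=0 t=1,i=2
  .#.##|.  b11=0 t=0,i=11
  .#.#.|.  b10=0 t=0,i=9
  .#..#|#  b9=1 t=3,i=10
  .#...|#  b8=1 t=1,i=11
  ..###|.  b7=0 t=3,i=2
  ..##.|#  b6=1 t=1,i=7
  ..#.#|#  b5=1 t=1,i=16
  ..#..|#  b4=1 t=3,i=9
  ...##|.  b3=0 t=1,i=6
  ...#.|#  b2=1 t=1,i=15
  ....#|#  b1=1 t=1,i=5
  .....|#  b0=1 t=1,i=13
  bits 10001100001111000110001101110111 = 2352767863

2352767863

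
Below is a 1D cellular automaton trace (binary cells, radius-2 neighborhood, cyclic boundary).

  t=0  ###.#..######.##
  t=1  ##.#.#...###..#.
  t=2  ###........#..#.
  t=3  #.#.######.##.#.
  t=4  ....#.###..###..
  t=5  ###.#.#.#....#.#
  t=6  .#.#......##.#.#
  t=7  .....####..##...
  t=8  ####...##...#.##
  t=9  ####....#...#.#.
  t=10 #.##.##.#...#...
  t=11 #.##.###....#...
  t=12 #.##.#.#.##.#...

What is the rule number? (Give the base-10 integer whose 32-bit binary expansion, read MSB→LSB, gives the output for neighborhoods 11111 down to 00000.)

3569431091

  #####|#  b31=1 t=0,i=0
  ####.|#  b30=1 t=0,i=1
  ###.#|.  b29=0 t=0,i=2
  ###..|#  b28=1 t=1,i=11
  ##.##|.  b27=0 t=0,i=13
  ##.#.|#  b26=1 t=0,i=3
  ##..#|.  b25=0 t=1,i=12
  ##...|.  b24=0 t=2,i=3
  #.###|#  b23=1 t=0,i=14
  #.##.|#  b22=1 t=1,i=0
  #.#.#|.  b21=0 t=1,i=3
  #.#..|.  b20=0 t=0,i=4
  #..##|.  b19=0 t=0,i=6
  #..#.|.  b18=0 t=1,i=13
  #...#|.  b17=0 t=1,i=7
  #....|#  b16=1 t=2,i=4
  .####|.  b15=0 t=0,i=8
  .###.|.  b14=0 t=1,i=10
  .##.#|#  b13=1 t=1,i=1
  .##..|#  b12=1 t=7,i=12
  .#.##|.  b11=0 t=1,i=15
  .#.#.|.  b10=0 t=1,i=4
  .#..#|#  b9=1 t=0,i=5
  .#...|.  b8=0 t=1,i=6
  ..###|.  b7=0 t=0,i=7
  ..##.|.  b6=0 t=6,i=10
  ..#.#|#  b5=1 t=1,i=14
  ..#..|#  b4=1 t=2,i=11
  ...##|.  b3=0 t=1,i=8
  ...#.|.  b2=0 t=2,i=10
  ....#|#  b1=1 t=2,i=9
  .....|#  b0=1 t=2,i=5
  bits 11010100110000010011001000110011 = 3569431091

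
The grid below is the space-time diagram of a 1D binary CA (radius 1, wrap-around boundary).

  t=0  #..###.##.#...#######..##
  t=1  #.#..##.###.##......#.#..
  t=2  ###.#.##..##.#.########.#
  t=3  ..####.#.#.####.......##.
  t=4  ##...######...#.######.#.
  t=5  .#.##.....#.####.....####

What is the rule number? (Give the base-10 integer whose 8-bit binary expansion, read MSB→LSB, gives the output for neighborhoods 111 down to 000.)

  nb ###: next=.  (t=0,i=4, bit7=0)
  nb ##.: next=#  (t=0,i=0, bit6=1)
  nb #.#: next=#  (t=0,i=6, bit5=1)
  nb #..: next=.  (t=0,i=1, bit4=0)
  nb .##: next=.  (t=0,i=3, bit3=0)
  nb .#.: next=#  (t=0,i=10, bit2=1)
  nb ..#: next=#  (t=0,i=2, bit1=1)
  nb ...: next=#  (t=0,i=12, bit0=1)
  bits 01100111 = 103

103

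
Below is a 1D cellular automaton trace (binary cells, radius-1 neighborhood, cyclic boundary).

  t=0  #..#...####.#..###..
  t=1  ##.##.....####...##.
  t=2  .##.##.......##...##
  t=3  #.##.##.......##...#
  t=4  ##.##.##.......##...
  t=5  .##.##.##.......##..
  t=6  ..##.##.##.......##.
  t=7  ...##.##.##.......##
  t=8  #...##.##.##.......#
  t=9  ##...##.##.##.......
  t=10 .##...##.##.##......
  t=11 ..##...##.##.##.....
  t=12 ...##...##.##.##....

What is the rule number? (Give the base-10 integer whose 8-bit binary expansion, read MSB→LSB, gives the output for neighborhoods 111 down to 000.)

  [7] ### => .  t=0,i=8
  [6] ##. => #  t=0,i=10
  [5] #.# => #  t=0,i=11
  [4] #.. => #  t=0,i=1
  [3] .## => .  t=0,i=7
  [2] .#. => #  t=0,i=0
  [1] ..# => .  t=0,i=2
  [0] ... => .  t=0,i=5
  bits 01110100 = 116

116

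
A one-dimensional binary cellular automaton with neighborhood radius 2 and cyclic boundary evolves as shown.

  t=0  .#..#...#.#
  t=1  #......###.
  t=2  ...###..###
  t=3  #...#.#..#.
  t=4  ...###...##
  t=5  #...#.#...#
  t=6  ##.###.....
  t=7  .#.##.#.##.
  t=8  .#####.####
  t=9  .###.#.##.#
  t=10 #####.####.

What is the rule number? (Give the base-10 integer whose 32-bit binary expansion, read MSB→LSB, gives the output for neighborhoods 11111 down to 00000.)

  #####|#  b31=1 t=8,i=3
  ####.|.  b30=0 t=8,i=4
  ###.#|#  b29=1 t=1,i=9
  ###..|.  b28=0 t=2,i=5
  ##.##|.  b27=0 t=6,i=2
  ##.#.|#  b26=1 t=1,i=10
  ##..#|#  b25=1 t=2,i=6
  ##...|#  b24=1 t=2,i=0
  #.###|#  b23=1 t=6,i=3
  #.##.|#  b22=1 t=7,i=3
  #.#.#|.  b21=0 t=0,i=10
  #.#..|.  b20=0 t=0,i=1
  #..##|.  b19=0 t=2,i=7
  #..#.|.  b18=0 t=0,i=3
  #...#|.  b17=0 t=0,i=6
  #....|.  b16=0 t=1,i=2
  .####|#  b15=1 t=8,i=2
  .###.|#  b14=1 t=1,i=8
  .##.#|#  b13=1 t=6,i=1
  .##..|#  b12=1 t=4,i=10
  .#.##|#  b11=1 t=7,i=2
  .#.#.|#  b10=1 t=0,i=0
  .#..#|.  b9=0 t=0,i=2
  .#...|.  b8=0 t=0,i=5
  ..###|.  b7=0 t=1,i=7
  ..##.|.  b6=0 t=4,i=9
  ..#.#|#  b5=1 t=0,i=8
  ..#..|.  b4=0 t=0,i=4
  ...##|.  b3=0 t=1,i=6
  ...#.|#  b2=1 t=0,i=7
  ....#|#  b1=1 t=1,i=5
  .....|#  b0=1 t=1,i=3
  bits 10100111110000001111110000100111 = 2814442535

2814442535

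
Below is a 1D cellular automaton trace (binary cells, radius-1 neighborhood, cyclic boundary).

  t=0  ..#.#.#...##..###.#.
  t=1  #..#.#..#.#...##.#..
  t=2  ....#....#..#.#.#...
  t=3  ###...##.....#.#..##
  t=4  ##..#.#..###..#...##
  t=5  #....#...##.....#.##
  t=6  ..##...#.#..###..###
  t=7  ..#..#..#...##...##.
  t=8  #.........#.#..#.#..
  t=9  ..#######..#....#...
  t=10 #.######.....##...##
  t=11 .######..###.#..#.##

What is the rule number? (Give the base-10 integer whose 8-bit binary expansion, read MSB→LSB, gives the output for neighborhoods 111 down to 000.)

  [7] ### => #  t=0,i=15
  [6] ##. => .  t=0,i=11
  [5] #.# => #  t=0,i=3
  [4] #.. => .  t=0,i=7
  [3] .## => #  t=0,i=10
  [2] .#. => .  t=0,i=2
  [1] ..# => .  t=0,i=1
  [0] ... => #  t=0,i=0
  bits 10101001 = 169

169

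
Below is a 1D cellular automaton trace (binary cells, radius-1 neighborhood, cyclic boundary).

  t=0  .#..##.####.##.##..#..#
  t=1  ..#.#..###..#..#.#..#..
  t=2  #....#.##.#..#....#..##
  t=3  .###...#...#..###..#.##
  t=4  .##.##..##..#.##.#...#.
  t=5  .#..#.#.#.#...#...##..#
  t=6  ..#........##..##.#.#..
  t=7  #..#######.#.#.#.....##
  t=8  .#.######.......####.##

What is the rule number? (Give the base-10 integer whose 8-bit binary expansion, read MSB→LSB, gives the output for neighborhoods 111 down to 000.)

  [7] ### => #  t=0,i=8
  [6] ##. => .  t=0,i=5
  [5] #.# => .  t=0,i=0
  [4] #.. => #  t=0,i=2
  [3] .## => #  t=0,i=4
  [2] .#. => .  t=0,i=1
  [1] ..# => .  t=0,i=3
  [0] ... => #  t=1,i=0
  bits 10011001 = 153

153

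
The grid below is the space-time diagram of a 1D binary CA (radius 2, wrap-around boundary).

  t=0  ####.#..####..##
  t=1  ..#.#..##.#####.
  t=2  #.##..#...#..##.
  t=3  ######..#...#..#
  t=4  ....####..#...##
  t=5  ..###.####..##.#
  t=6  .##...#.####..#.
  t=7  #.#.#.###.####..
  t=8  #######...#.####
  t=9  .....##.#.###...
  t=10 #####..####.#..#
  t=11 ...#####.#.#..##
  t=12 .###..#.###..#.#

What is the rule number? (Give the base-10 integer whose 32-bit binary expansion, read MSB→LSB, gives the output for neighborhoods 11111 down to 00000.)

  nb #####: next=.  (t=0,i=0, bit31=0)
  nb ####.: next=#  (t=0,i=2, bit30=1)
  nb ###.#: next=.  (t=0,i=3, bit29=0)
  nb ###..: next=#  (t=0,i=11, bit28=1)
  nb ##.##: next=.  (t=1,i=9, bit27=0)
  nb ##.#.: next=#  (t=0,i=4, bit26=1)
  nb ##..#: next=#  (t=0,i=12, bit25=1)
  nb ##...: next=.  (t=1,i=15, bit24=0)
  nb #.###: next=#  (t=1,i=10, bit23=1)
  nb #.##.: next=#  (t=2,i=2, bit22=1)
  nb #.#.#: next=#  (t=2,i=0, bit21=1)
  nb #.#..: next=.  (t=0,i=5, bit20=0)
  nb #..##: next=#  (t=0,i=7, bit19=1)
  nb #..#.: next=#  (t=2,i=5, bit18=1)
  nb #...#: next=#  (t=1,i=0, bit17=1)
  nb #....: next=.  (t=4,i=1, bit16=0)
  nb .####: next=.  (t=0,i=9, bit15=0)
  nb .###.: next=.  (t=5,i=3, bit14=0)
  nb .##.#: next=.  (t=1,i=8, bit13=0)
  nb .##..: next=#  (t=2,i=3, bit12=1)
  nb .#.##: next=#  (t=2,i=1, bit11=1)
  nb .#.#.: next=#  (t=1,i=3, bit10=1)
  nb .#..#: next=.  (t=0,i=6, bit9=0)
  nb .#...: next=.  (t=2,i=7, bit8=0)
  nb ..###: next=#  (t=0,i=8, bit7=1)
  nb ..##.: next=.  (t=1,i=7, bit6=0)
  nb ..#.#: next=#  (t=1,i=2, bit5=1)
  nb ..#..: next=.  (t=2,i=6, bit4=0)
  nb ...##: next=#  (t=4,i=3, bit3=1)
  nb ...#.: next=.  (t=1,i=1, bit2=0)
  nb ....#: next=#  (t=4,i=2, bit1=1)
  nb .....: next=#  (t=9,i=0, bit0=1)
  bits 01010110111011100001110010101011 = 1458445483

1458445483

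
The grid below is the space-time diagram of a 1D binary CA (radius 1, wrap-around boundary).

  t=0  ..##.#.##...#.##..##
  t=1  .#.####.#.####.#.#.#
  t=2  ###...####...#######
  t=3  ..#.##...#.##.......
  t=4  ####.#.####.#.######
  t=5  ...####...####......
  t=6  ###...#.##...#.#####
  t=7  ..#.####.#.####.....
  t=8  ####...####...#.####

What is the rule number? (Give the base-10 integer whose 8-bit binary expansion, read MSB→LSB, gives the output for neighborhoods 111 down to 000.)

  ###|.  b7=0 t=1,i=4
  ##.|#  b6=1 t=0,i=3
  #.#|#  b5=1 t=0,i=4
  #..|.  b4=0 t=0,i=0
  .##|.  b3=0 t=0,i=2
  .#.|#  b2=1 t=0,i=5
  ..#|#  b1=1 t=0,i=1
  ...|#  b0=1 t=0,i=10
  bits 01100111 = 103

103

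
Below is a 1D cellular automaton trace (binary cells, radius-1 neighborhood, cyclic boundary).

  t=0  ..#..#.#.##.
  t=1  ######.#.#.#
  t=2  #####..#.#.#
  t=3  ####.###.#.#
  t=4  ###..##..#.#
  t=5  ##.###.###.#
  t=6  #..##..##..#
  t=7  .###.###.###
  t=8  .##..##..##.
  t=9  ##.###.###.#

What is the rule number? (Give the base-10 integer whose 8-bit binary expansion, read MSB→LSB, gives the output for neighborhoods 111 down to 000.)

159

  [7] ### => #  t=1,i=0
  [6] ##. => .  t=0,i=10
  [5] #.# => .  t=0,i=6
  [4] #.. => #  t=0,i=3
  [3] .## => #  t=0,i=9
  [2] .#. => #  t=0,i=2
  [1] ..# => #  t=0,i=1
  [0] ... => #  t=0,i=0
  bits 10011111 = 159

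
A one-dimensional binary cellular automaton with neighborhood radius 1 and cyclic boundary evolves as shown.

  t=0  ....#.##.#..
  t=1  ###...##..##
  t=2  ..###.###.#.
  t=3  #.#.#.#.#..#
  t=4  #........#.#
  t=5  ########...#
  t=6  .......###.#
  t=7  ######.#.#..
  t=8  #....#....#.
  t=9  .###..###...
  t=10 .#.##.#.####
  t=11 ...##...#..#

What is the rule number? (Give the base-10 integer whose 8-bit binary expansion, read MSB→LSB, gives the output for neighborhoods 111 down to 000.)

  ### -> .   bit 7 = 0  t=1,i=0
  ##. -> #   bit 6 = 1  t=0,i=7
  #.# -> .   bit 5 = 0  t=0,i=5
  #.. -> #   bit 4 = 1  t=0,i=10
  .## -> #   bit 3 = 1  t=0,i=6
  .#. -> .   bit 2 = 0  t=0,i=4
  ..# -> .   bit 1 = 0  t=0,i=3
  ... -> #   bit 0 = 1  t=0,i=0
  bits 01011001 = 89

89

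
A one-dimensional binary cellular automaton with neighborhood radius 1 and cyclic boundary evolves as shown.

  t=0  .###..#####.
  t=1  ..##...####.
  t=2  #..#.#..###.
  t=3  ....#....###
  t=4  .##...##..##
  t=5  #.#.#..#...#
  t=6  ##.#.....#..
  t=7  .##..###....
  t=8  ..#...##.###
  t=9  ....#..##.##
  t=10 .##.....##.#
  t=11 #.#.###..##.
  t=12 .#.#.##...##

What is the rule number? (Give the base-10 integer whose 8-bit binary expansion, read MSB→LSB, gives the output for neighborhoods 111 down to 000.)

  [7] ### => #  t=0,i=2
  [6] ##. => #  t=0,i=3
  [5] #.# => #  t=2,i=4
  [4] #.. => .  t=0,i=4
  [3] .## => .  t=0,i=1
  [2] .#. => .  t=2,i=0
  [1] ..# => .  t=0,i=0
  [0] ... => #  t=1,i=0
  bits 11100001 = 225

225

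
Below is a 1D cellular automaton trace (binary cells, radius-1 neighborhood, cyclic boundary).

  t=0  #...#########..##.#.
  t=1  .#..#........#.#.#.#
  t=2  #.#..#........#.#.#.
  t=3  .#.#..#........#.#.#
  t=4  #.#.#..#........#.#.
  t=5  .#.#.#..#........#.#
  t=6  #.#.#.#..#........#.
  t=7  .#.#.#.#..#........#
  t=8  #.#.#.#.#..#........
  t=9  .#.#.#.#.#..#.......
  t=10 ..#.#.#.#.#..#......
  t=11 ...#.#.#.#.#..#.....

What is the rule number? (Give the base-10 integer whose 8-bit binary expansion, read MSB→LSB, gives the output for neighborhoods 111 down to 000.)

56

  ###|.  b7=0 t=0,i=5
  ##.|.  b6=0 t=0,i=12
  #.#|#  b5=1 t=0,i=17
  #..|#  b4=1 t=0,i=1
  .##|#  b3=1 t=0,i=4
  .#.|.  b2=0 t=0,i=0
  ..#|.  b1=0 t=0,i=3
  ...|.  b0=0 t=0,i=2
  bits 00111000 = 56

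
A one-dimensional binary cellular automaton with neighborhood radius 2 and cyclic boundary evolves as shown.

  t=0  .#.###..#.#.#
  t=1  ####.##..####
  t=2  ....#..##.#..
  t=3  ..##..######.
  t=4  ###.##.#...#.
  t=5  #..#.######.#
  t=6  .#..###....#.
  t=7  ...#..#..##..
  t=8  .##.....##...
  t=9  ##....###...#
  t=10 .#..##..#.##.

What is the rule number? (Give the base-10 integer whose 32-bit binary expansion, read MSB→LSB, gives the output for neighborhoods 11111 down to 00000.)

  #####|.  b31=0 t=1,i=0
  ####.|.  b30=0 t=1,i=2
  ###.#|.  b29=0 t=1,i=3
  ###..|#  b28=1 t=0,i=5
  ##.##|#  b27=1 t=1,i=4
  ##.#.|#  b26=1 t=2,i=9
  ##..#|#  b25=1 t=0,i=6
  ##...|.  b24=0 t=3,i=12
  #.###|#  b23=1 t=0,i=3
  #.##.|.  b22=0 t=1,i=5
  #.#.#|#  b21=1 t=0,i=1
  #.#..|#  b20=1 t=2,i=10
  #..##|#  b19=1 t=1,i=8
  #..#.|.  b18=0 t=0,i=7
  #...#|#  b17=1 t=3,i=0
  #....|.  b16=0 t=2,i=12
  .####|#  b15=1 t=1,i=10
  .###.|.  b14=0 t=0,i=4
  .##.#|#  b13=1 t=2,i=8
  .##..|.  b12=0 t=1,i=6
  .#.##|#  b11=1 t=0,i=2
  .#.#.|#  b10=1 t=0,i=0
  .#..#|.  b9=0 t=2,i=5
  .#...|#  b8=1 t=2,i=11
  ..###|.  b7=0 t=1,i=9
  ..##.|#  b6=1 t=2,i=7
  ..#.#|.  b5=0 t=0,i=8
  ..#..|.  b4=0 t=2,i=4
  ...##|#  b3=1 t=3,i=1
  ...#.|#  b2=1 t=2,i=3
  ....#|#  b1=1 t=2,i=2
  .....|.  b0=0 t=2,i=0
  bits 00011110101110101010110101001110 = 515550542

515550542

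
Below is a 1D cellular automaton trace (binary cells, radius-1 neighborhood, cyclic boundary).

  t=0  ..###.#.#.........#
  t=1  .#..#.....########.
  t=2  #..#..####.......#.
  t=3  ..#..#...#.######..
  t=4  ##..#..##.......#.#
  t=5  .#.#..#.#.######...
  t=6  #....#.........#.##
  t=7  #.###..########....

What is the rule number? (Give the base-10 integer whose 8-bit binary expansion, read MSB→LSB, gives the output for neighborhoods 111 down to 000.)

67

  ### -> .   bit 7 = 0  t=0,i=3
  ##. -> #   bit 6 = 1  t=0,i=4
  #.# -> .   bit 5 = 0  t=0,i=5
  #.. -> .   bit 4 = 0  t=0,i=0
  .## -> .   bit 3 = 0  t=0,i=2
  .#. -> .   bit 2 = 0  t=0,i=6
  ..# -> #   bit 1 = 1  t=0,i=1
  ... -> #   bit 0 = 1  t=0,i=10
  bits 01000011 = 67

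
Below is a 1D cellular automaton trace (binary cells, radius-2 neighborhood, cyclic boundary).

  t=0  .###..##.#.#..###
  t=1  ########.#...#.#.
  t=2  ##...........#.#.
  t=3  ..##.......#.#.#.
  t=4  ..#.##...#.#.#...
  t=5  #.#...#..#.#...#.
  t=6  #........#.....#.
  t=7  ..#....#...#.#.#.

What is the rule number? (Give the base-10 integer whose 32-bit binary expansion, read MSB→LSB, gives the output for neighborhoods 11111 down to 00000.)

464117858

  ##### -> .   bit 31 = 0  t=1,i=2
  ####. -> .   bit 30 = 0  t=1,i=6
  ###.# -> .   bit 29 = 0  t=0,i=16
  ###.. -> #   bit 28 = 1  t=0,i=3
  ##.## -> #   bit 27 = 1  t=0,i=0
  ##.#. -> .   bit 26 = 0  t=0,i=8
  ##..# -> #   bit 25 = 1  t=0,i=4
  ##... -> #   bit 24 = 1  t=2,i=2
  #.### -> #   bit 23 = 1  t=0,i=1
  #.##. -> .   bit 22 = 0  t=2,i=0
  #.#.# -> #   bit 21 = 1  t=0,i=9
  #.#.. -> .   bit 20 = 0  t=0,i=11
  #..## -> #   bit 19 = 1  t=0,i=5
  #..#. -> .   bit 18 = 0  t=5,i=8
  #...# -> .   bit 17 = 0  t=1,i=11
  #.... -> #   bit 16 = 1  t=2,i=3
  .#### -> #   bit 15 = 1  t=1,i=1
  .###. -> #   bit 14 = 1  t=0,i=2
  .##.# -> #   bit 13 = 1  t=0,i=7
  .##.. -> .   bit 12 = 0  t=2,i=1
  .#.## -> .   bit 11 = 0  t=1,i=16
  .#.#. -> .   bit 10 = 0  t=0,i=10
  .#..# -> .   bit 9 = 0  t=0,i=12
  .#... -> .   bit 8 = 0  t=1,i=10
  ..### -> .   bit 7 = 0  t=0,i=14
  ..##. -> #   bit 6 = 1  t=0,i=6
  ..#.# -> #   bit 5 = 1  t=1,i=13
  ..#.. -> .   bit 4 = 0  t=5,i=6
  ...## -> .   bit 3 = 0  t=3,i=1
  ...#. -> .   bit 2 = 0  t=1,i=12
  ....# -> #   bit 1 = 1  t=2,i=11
  ..... -> .   bit 0 = 0  t=2,i=4
  bits 00011011101010011110000001100010 = 464117858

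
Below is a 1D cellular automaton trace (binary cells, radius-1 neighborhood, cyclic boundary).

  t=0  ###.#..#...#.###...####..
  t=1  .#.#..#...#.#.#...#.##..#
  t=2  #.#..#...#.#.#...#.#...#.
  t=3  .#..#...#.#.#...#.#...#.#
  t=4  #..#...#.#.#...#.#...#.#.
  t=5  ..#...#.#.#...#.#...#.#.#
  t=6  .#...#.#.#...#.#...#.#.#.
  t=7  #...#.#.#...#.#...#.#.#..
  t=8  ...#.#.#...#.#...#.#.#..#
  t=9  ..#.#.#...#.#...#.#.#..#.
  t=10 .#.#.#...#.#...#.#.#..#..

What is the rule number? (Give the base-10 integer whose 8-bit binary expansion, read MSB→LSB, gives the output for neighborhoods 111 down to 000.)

162

  nb ###: next=#  (t=0,i=1, bit7=1)
  nb ##.: next=.  (t=0,i=2, bit6=0)
  nb #.#: next=#  (t=0,i=3, bit5=1)
  nb #..: next=.  (t=0,i=5, bit4=0)
  nb .##: next=.  (t=0,i=0, bit3=0)
  nb .#.: next=.  (t=0,i=4, bit2=0)
  nb ..#: next=#  (t=0,i=6, bit1=1)
  nb ...: next=.  (t=0,i=9, bit0=0)
  bits 10100010 = 162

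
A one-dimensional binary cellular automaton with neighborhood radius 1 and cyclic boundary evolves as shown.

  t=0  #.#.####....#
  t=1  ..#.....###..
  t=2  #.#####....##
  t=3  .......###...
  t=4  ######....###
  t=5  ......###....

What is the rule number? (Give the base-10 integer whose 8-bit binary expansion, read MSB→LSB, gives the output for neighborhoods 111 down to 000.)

21

  ###|.  b7=0 t=0,i=5
  ##.|.  b6=0 t=0,i=0
  #.#|.  b5=0 t=0,i=1
  #..|#  b4=1 t=0,i=8
  .##|.  b3=0 t=0,i=4
  .#.|#  b2=1 t=0,i=2
  ..#|.  b1=0 t=0,i=11
  ...|#  b0=1 t=0,i=9
  bits 00010101 = 21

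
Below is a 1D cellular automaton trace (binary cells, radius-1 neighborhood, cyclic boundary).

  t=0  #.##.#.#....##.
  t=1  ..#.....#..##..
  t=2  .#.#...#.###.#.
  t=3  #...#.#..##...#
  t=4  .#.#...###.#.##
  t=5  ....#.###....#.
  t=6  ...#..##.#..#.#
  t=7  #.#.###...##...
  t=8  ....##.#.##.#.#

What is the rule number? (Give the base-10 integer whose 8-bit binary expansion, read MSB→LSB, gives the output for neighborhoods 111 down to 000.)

  ### -> #   bit 7 = 1  t=2,i=10
  ##. -> .   bit 6 = 0  t=0,i=3
  #.# -> .   bit 5 = 0  t=0,i=1
  #.. -> #   bit 4 = 1  t=0,i=8
  .## -> #   bit 3 = 1  t=0,i=2
  .#. -> .   bit 2 = 0  t=0,i=0
  ..# -> #   bit 1 = 1  t=0,i=11
  ... -> .   bit 0 = 0  t=0,i=9
  bits 10011010 = 154

154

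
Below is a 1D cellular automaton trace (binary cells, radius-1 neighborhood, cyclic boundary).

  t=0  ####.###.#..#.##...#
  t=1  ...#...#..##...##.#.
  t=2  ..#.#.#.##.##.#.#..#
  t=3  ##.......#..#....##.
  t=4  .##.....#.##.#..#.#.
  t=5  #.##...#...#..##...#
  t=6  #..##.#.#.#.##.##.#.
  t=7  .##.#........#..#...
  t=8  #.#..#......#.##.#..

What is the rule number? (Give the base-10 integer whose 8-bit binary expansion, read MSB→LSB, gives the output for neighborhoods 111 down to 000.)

82

  ### -> .   bit 7 = 0  t=0,i=0
  ##. -> #   bit 6 = 1  t=0,i=3
  #.# -> .   bit 5 = 0  t=0,i=4
  #.. -> #   bit 4 = 1  t=0,i=10
  .## -> .   bit 3 = 0  t=0,i=5
  .#. -> .   bit 2 = 0  t=0,i=9
  ..# -> #   bit 1 = 1  t=0,i=11
  ... -> .   bit 0 = 0  t=0,i=17
  bits 01010010 = 82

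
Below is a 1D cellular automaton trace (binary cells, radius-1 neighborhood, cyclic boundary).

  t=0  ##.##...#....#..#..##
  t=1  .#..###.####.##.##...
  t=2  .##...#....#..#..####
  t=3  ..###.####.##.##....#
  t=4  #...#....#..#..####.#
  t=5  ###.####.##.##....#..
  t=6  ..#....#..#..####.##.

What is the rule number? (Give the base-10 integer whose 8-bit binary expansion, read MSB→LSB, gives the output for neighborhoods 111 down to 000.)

  ### -> .   bit 7 = 0  t=0,i=0
  ##. -> #   bit 6 = 1  t=0,i=1
  #.# -> .   bit 5 = 0  t=0,i=2
  #.. -> #   bit 4 = 1  t=0,i=5
  .## -> .   bit 3 = 0  t=0,i=3
  .#. -> #   bit 2 = 1  t=0,i=8
  ..# -> .   bit 1 = 0  t=0,i=7
  ... -> #   bit 0 = 1  t=0,i=6
  bits 01010101 = 85

85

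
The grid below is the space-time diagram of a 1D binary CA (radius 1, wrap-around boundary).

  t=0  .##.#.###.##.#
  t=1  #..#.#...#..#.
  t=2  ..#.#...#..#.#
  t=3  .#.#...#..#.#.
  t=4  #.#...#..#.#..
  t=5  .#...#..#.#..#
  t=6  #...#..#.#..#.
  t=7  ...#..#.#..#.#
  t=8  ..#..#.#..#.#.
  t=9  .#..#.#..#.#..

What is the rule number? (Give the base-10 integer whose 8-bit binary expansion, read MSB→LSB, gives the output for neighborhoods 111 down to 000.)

  ###|.  b7=0 t=0,i=7
  ##.|.  b6=0 t=0,i=2
  #.#|#  b5=1 t=0,i=0
  #..|.  b4=0 t=1,i=1
  .##|.  b3=0 t=0,i=1
  .#.|.  b2=0 t=0,i=4
  ..#|#  b1=1 t=1,i=2
  ...|.  b0=0 t=1,i=7
  bits 00100010 = 34

34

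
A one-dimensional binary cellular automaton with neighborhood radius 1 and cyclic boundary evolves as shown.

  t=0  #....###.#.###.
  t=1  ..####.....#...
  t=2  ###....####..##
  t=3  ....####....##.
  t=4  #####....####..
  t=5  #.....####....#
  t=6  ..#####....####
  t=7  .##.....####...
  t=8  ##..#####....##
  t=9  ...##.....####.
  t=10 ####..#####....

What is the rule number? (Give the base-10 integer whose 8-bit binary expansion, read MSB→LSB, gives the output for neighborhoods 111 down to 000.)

  nb ###: next=.  (t=0,i=6, bit7=0)
  nb ##.: next=.  (t=0,i=7, bit6=0)
  nb #.#: next=.  (t=0,i=8, bit5=0)
  nb #..: next=.  (t=0,i=1, bit4=0)
  nb .##: next=#  (t=0,i=5, bit3=1)
  nb .#.: next=.  (t=0,i=0, bit2=0)
  nb ..#: next=#  (t=0,i=4, bit1=1)
  nb ...: next=#  (t=0,i=2, bit0=1)
  bits 00001011 = 11

11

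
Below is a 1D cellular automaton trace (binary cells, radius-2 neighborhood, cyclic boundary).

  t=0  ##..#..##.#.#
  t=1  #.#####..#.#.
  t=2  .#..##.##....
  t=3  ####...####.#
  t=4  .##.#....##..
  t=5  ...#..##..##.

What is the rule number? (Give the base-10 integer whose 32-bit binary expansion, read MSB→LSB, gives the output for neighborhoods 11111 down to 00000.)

3880606230

  ##### -> #   bit 31 = 1  t=1,i=4
  ####. -> #   bit 30 = 1  t=1,i=5
  ###.# -> #   bit 29 = 1  t=3,i=10
  ###.. -> .   bit 28 = 0  t=0,i=1
  ##.## -> .   bit 27 = 0  t=2,i=6
  ##.#. -> #   bit 26 = 1  t=0,i=9
  ##..# -> #   bit 25 = 1  t=0,i=2
  ##... -> #   bit 24 = 1  t=2,i=9
  #.### -> .   bit 23 = 0  t=0,i=12
  #.##. -> #   bit 22 = 1  t=2,i=7
  #.#.# -> .   bit 21 = 0  t=0,i=10
  #.#.. -> .   bit 20 = 0  t=4,i=4
  #..## -> #   bit 19 = 1  t=0,i=6
  #..#. -> #   bit 18 = 1  t=0,i=3
  #...# -> .   bit 17 = 0  t=3,i=5
  #.... -> #   bit 16 = 1  t=2,i=10
  .#### -> .   bit 15 = 0  t=1,i=3
  .###. -> #   bit 14 = 1  t=0,i=0
  .##.# -> .   bit 13 = 0  t=0,i=8
  .##.. -> #   bit 12 = 1  t=2,i=8
  .#.## -> #   bit 11 = 1  t=0,i=11
  .#.#. -> .   bit 10 = 0  t=1,i=10
  .#..# -> #   bit 9 = 1  t=0,i=5
  .#... -> .   bit 8 = 0  t=4,i=5
  ..### -> .   bit 7 = 0  t=3,i=7
  ..##. -> .   bit 6 = 0  t=0,i=7
  ..#.# -> .   bit 5 = 0  t=1,i=9
  ..#.. -> #   bit 4 = 1  t=0,i=4
  ...## -> .   bit 3 = 0  t=3,i=6
  ...#. -> #   bit 2 = 1  t=2,i=0
  ....# -> #   bit 1 = 1  t=2,i=12
  ..... -> .   bit 0 = 0  t=2,i=11
  bits 11100111010011010101101000010110 = 3880606230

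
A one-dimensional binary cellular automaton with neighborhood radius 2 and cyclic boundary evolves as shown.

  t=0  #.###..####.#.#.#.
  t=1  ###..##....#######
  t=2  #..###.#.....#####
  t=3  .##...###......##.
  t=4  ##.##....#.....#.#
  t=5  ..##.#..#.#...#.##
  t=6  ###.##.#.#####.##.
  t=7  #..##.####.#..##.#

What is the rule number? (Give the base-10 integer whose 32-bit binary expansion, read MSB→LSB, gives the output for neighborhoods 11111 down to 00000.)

2415791428

  [31] ##### => #  t=1,i=0
  [30] ####. => .  t=0,i=9
  [29] ###.# => .  t=0,i=10
  [28] ###.. => .  t=0,i=4
  [27] ##.## => #  t=4,i=2
  [26] ##.#. => #  t=0,i=11
  [25] ##..# => #  t=0,i=5
  [24] ##... => #  t=1,i=7
  [23] #.### => #  t=0,i=2
  [22] #.##. => #  t=4,i=3
  [21] #.#.# => #  t=0,i=0
  [20] #.#.. => #  t=2,i=7
  [19] #..## => #  t=0,i=6
  [18] #..#. => #  t=5,i=7
  [17] #...# => #  t=3,i=4
  [16] #.... => .  t=1,i=8
  [15] .#### => .  t=0,i=8
  [14] .###. => .  t=0,i=3
  [13] .##.# => .  t=5,i=3
  [12] .##.. => .  t=1,i=6
  [11] .#.## => #  t=0,i=1
  [10] .#.#. => #  t=0,i=13
  [9] .#..# => .  t=5,i=6
  [8] .#... => #  t=2,i=8
  [7] ..### => .  t=0,i=7
  [6] ..##. => #  t=1,i=5
  [5] ..#.# => .  t=4,i=15
  [4] ..#.. => .  t=4,i=9
  [3] ...## => .  t=1,i=10
  [2] ...#. => #  t=4,i=8
  [1] ....# => .  t=1,i=9
  [0] ..... => .  t=2,i=10
  bits 10001111111111100000110101000100 = 2415791428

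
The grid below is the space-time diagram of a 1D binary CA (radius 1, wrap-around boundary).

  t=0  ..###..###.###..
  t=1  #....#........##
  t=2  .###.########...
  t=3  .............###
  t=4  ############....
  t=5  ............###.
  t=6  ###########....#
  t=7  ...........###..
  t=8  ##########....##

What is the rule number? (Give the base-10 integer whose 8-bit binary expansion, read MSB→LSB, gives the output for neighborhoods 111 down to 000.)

  nb ###: next=.  (t=0,i=3, bit7=0)
  nb ##.: next=.  (t=0,i=4, bit6=0)
  nb #.#: next=.  (t=0,i=10, bit5=0)
  nb #..: next=#  (t=0,i=5, bit4=1)
  nb .##: next=.  (t=0,i=2, bit3=0)
  nb .#.: next=#  (t=1,i=5, bit2=1)
  nb ..#: next=.  (t=0,i=1, bit1=0)
  nb ...: next=#  (t=0,i=0, bit0=1)
  bits 00010101 = 21

21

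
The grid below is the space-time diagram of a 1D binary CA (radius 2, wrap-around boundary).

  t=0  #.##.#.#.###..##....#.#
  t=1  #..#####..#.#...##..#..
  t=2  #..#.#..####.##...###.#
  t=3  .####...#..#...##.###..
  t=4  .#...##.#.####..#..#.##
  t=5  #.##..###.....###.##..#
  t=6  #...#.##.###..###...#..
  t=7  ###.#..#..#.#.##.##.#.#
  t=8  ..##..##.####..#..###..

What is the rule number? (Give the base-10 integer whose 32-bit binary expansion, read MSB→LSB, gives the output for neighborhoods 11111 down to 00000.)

2804377009

  [31] ##### => #  t=1,i=5
  [30] ####. => .  t=1,i=6
  [29] ###.# => #  t=2,i=11
  [28] ###.. => .  t=0,i=11
  [27] ##.## => .  t=0,i=1
  [26] ##.#. => #  t=0,i=4
  [25] ##..# => #  t=0,i=12
  [24] ##... => #  t=0,i=16
  [23] #.### => .  t=0,i=9
  [22] #.##. => .  t=0,i=2
  [21] #.#.# => #  t=0,i=5
  [20] #.#.. => .  t=1,i=12
  [19] #..## => .  t=0,i=13
  [18] #..#. => #  t=1,i=9
  [17] #...# => #  t=1,i=14
  [16] #.... => #  t=0,i=17
  [15] .#### => .  t=1,i=4
  [14] .###. => #  t=0,i=10
  [13] .##.# => #  t=0,i=0
  [12] .##.. => .  t=0,i=15
  [11] .#.## => .  t=0,i=8
  [10] .#.#. => #  t=0,i=6
  [9] .#..# => .  t=1,i=1
  [8] .#... => #  t=1,i=13
  [7] ..### => #  t=1,i=3
  [6] ..##. => .  t=0,i=14
  [5] ..#.# => #  t=0,i=20
  [4] ..#.. => #  t=1,i=0
  [3] ...## => .  t=1,i=15
  [2] ...#. => .  t=0,i=19
  [1] ....# => .  t=0,i=18
  [0] ..... => #  t=5,i=11
  bits 10100111001001110110010110110001 = 2804377009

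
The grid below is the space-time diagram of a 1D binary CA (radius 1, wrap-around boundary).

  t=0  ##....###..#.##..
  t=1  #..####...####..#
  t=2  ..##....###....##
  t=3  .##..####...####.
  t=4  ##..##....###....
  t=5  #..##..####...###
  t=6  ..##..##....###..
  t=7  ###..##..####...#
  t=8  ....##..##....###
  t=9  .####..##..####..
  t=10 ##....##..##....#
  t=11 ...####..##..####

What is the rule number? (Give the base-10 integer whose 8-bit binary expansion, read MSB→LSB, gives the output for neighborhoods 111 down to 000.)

47

  ### -> .   bit 7 = 0  t=0,i=7
  ##. -> .   bit 6 = 0  t=0,i=1
  #.# -> #   bit 5 = 1  t=0,i=12
  #.. -> .   bit 4 = 0  t=0,i=2
  .## -> #   bit 3 = 1  t=0,i=0
  .#. -> #   bit 2 = 1  t=0,i=11
  ..# -> #   bit 1 = 1  t=0,i=5
  ... -> #   bit 0 = 1  t=0,i=3
  bits 00101111 = 47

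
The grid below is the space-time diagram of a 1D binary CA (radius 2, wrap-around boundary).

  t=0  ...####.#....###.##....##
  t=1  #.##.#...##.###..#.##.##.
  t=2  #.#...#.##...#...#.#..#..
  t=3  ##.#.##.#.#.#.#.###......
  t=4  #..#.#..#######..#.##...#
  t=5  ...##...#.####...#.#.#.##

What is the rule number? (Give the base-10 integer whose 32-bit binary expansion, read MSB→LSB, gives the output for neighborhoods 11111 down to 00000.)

3244377580

  [31] ##### => #  t=4,i=10
  [30] ####. => #  t=0,i=5
  [29] ###.# => .  t=0,i=6
  [28] ###.. => .  t=1,i=14
  [27] ##.## => .  t=0,i=16
  [26] ##.#. => .  t=0,i=7
  [25] ##..# => .  t=1,i=15
  [24] ##... => #  t=0,i=0
  [23] #.### => .  t=1,i=12
  [22] #.##. => #  t=0,i=17
  [21] #.#.# => #  t=1,i=0
  [20] #.#.. => .  t=0,i=8
  [19] #..## => .  t=4,i=7
  [18] #..#. => .  t=1,i=16
  [17] #...# => .  t=0,i=1
  [16] #.... => #  t=0,i=10
  [15] .#### => .  t=0,i=4
  [14] .###. => #  t=0,i=14
  [13] .##.# => .  t=1,i=3
  [12] .##.. => .  t=0,i=18
  [11] .#.## => .  t=1,i=1
  [10] .#.#. => #  t=2,i=1
  [9] .#..# => .  t=2,i=20
  [8] .#... => #  t=0,i=9
  [7] ..### => #  t=0,i=3
  [6] ..##. => #  t=0,i=23
  [5] ..#.# => #  t=1,i=17
  [4] ..#.. => .  t=2,i=13
  [3] ...## => #  t=0,i=2
  [2] ...#. => #  t=2,i=5
  [1] ....# => .  t=0,i=11
  [0] ..... => .  t=3,i=21
  bits 11000001011000010100010111101100 = 3244377580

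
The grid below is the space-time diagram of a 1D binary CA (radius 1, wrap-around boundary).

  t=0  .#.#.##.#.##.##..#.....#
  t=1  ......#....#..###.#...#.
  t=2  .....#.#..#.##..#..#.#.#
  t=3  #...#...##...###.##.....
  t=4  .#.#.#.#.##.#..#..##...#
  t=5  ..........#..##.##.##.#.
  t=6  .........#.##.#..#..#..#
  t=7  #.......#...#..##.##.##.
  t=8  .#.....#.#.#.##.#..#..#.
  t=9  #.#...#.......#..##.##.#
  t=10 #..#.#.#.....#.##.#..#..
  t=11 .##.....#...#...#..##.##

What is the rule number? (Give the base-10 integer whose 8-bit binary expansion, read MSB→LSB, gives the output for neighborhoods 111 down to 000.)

82

  nb ###: next=.  (t=1,i=15, bit7=0)
  nb ##.: next=#  (t=0,i=6, bit6=1)
  nb #.#: next=.  (t=0,i=0, bit5=0)
  nb #..: next=#  (t=0,i=15, bit4=1)
  nb .##: next=.  (t=0,i=5, bit3=0)
  nb .#.: next=.  (t=0,i=1, bit2=0)
  nb ..#: next=#  (t=0,i=16, bit1=1)
  nb ...: next=.  (t=0,i=19, bit0=0)
  bits 01010010 = 82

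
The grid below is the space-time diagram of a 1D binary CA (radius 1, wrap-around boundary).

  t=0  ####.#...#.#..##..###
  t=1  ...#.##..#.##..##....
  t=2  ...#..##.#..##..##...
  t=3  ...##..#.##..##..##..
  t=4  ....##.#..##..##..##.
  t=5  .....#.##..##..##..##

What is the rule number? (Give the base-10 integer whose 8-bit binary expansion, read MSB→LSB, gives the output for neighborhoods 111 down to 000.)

84

  ###|.  b7=0 t=0,i=0
  ##.|#  b6=1 t=0,i=3
  #.#|.  b5=0 t=0,i=4
  #..|#  b4=1 t=0,i=6
  .##|.  b3=0 t=0,i=14
  .#.|#  b2=1 t=0,i=5
  ..#|.  b1=0 t=0,i=8
  ...|.  b0=0 t=0,i=7
  bits 01010100 = 84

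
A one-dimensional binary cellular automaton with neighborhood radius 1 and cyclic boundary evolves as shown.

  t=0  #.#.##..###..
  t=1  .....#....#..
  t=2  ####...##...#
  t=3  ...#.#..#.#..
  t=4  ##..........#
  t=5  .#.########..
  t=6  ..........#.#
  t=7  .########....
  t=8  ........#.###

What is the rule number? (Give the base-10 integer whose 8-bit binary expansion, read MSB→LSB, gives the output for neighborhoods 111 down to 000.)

65

  ###|.  b7=0 t=0,i=9
  ##.|#  b6=1 t=0,i=5
  #.#|.  b5=0 t=0,i=1
  #..|.  b4=0 t=0,i=6
  .##|.  b3=0 t=0,i=4
  .#.|.  b2=0 t=0,i=0
  ..#|.  b1=0 t=0,i=7
  ...|#  b0=1 t=1,i=0
  bits 01000001 = 65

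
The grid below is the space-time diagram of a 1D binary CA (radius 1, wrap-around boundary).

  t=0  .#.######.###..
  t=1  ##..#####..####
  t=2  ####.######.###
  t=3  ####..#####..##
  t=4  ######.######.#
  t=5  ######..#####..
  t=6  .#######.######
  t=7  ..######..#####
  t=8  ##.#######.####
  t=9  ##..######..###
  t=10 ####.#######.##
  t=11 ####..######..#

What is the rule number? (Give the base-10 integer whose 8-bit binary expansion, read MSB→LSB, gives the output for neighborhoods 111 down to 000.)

215

  ### -> #   bit 7 = 1  t=0,i=4
  ##. -> #   bit 6 = 1  t=0,i=8
  #.# -> .   bit 5 = 0  t=0,i=2
  #.. -> #   bit 4 = 1  t=0,i=13
  .## -> .   bit 3 = 0  t=0,i=3
  .#. -> #   bit 2 = 1  t=0,i=1
  ..# -> #   bit 1 = 1  t=0,i=0
  ... -> #   bit 0 = 1  t=0,i=14
  bits 11010111 = 215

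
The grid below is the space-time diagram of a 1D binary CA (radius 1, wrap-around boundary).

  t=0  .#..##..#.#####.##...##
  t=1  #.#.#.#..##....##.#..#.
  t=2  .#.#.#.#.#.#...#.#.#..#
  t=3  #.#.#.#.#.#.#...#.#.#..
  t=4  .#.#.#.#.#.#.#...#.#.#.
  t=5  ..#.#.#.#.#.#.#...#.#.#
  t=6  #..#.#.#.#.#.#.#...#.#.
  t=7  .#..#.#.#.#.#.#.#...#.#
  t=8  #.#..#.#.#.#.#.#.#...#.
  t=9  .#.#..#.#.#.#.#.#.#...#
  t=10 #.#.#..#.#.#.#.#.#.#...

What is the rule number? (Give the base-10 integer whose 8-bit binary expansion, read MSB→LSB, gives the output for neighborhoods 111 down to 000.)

56

  nb ###: next=.  (t=0,i=11, bit7=0)
  nb ##.: next=.  (t=0,i=5, bit6=0)
  nb #.#: next=#  (t=0,i=0, bit5=1)
  nb #..: next=#  (t=0,i=2, bit4=1)
  nb .##: next=#  (t=0,i=4, bit3=1)
  nb .#.: next=.  (t=0,i=1, bit2=0)
  nb ..#: next=.  (t=0,i=3, bit1=0)
  nb ...: next=.  (t=0,i=19, bit0=0)
  bits 00111000 = 56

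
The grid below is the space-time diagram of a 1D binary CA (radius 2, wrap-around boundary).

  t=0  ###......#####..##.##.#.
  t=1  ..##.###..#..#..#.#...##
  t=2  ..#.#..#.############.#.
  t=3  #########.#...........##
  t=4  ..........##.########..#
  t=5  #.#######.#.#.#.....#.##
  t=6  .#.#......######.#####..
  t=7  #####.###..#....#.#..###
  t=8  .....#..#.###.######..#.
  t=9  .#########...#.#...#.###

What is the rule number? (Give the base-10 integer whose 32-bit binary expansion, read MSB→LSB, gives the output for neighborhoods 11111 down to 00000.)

  nb #####: next=.  (t=0,i=11, bit31=0)
  nb ####.: next=.  (t=0,i=12, bit30=0)
  nb ###.#: next=.  (t=2,i=20, bit29=0)
  nb ###..: next=#  (t=0,i=2, bit28=1)
  nb ##.##: next=#  (t=0,i=18, bit27=1)
  nb ##.#.: next=.  (t=0,i=21, bit26=0)
  nb ##..#: next=.  (t=0,i=14, bit25=0)
  nb ##...: next=#  (t=0,i=3, bit24=1)
  nb #.###: next=.  (t=0,i=0, bit23=0)
  nb #.##.: next=.  (t=0,i=19, bit22=0)
  nb #.#.#: next=#  (t=0,i=22, bit21=1)
  nb #.#..: next=#  (t=1,i=18, bit20=1)
  nb #..##: next=.  (t=0,i=15, bit19=0)
  nb #..#.: next=#  (t=1,i=9, bit18=1)
  nb #...#: next=#  (t=1,i=20, bit17=1)
  nb #....: next=.  (t=0,i=4, bit16=0)
  nb .####: next=#  (t=0,i=10, bit15=1)
  nb .###.: next=.  (t=0,i=1, bit14=0)
  nb .##.#: next=.  (t=0,i=17, bit13=0)
  nb .##..: next=.  (t=1,i=23, bit12=0)
  nb .#.##: next=#  (t=0,i=23, bit11=1)
  nb .#.#.: next=#  (t=1,i=17, bit10=1)
  nb .#..#: next=#  (t=1,i=11, bit9=1)
  nb .#...: next=#  (t=1,i=19, bit8=1)
  nb ..###: next=.  (t=0,i=9, bit7=0)
  nb ..##.: next=#  (t=0,i=16, bit6=1)
  nb ..#.#: next=#  (t=1,i=16, bit5=1)
  nb ..#..: next=#  (t=1,i=10, bit4=1)
  nb ...##: next=.  (t=0,i=8, bit3=0)
  nb ...#.: next=#  (t=2,i=1, bit2=1)
  nb ....#: next=#  (t=0,i=7, bit1=1)
  nb .....: next=#  (t=0,i=5, bit0=1)
  bits 00011001001101101000111101110111 = 423006071

423006071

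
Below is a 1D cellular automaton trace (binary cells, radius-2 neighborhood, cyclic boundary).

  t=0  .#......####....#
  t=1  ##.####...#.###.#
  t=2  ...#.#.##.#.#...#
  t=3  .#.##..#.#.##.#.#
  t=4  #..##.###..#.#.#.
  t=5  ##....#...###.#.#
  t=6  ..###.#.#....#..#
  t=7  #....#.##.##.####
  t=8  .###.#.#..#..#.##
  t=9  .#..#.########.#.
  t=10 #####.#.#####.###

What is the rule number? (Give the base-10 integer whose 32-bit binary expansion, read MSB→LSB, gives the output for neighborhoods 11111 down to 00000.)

3319207475

  ##### -> #   bit 31 = 1  t=7,i=15
  ####. -> #   bit 30 = 1  t=0,i=10
  ###.# -> .   bit 29 = 0  t=1,i=1
  ###.. -> .   bit 28 = 0  t=0,i=11
  ##.## -> .   bit 27 = 0  t=1,i=2
  ##.#. -> #   bit 26 = 1  t=2,i=9
  ##..# -> .   bit 25 = 0  t=3,i=5
  ##... -> #   bit 24 = 1  t=0,i=12
  #.### -> #   bit 23 = 1  t=1,i=3
  #.##. -> #   bit 22 = 1  t=2,i=7
  #.#.# -> .   bit 21 = 0  t=2,i=5
  #.#.. -> #   bit 20 = 1  t=0,i=1
  #..## -> .   bit 19 = 0  t=4,i=2
  #..#. -> #   bit 18 = 1  t=3,i=6
  #...# -> #   bit 17 = 1  t=1,i=8
  #.... -> #   bit 16 = 1  t=0,i=3
  .#### -> .   bit 15 = 0  t=0,i=9
  .###. -> .   bit 14 = 0  t=1,i=0
  .##.# -> .   bit 13 = 0  t=2,i=8
  .##.. -> #   bit 12 = 1  t=3,i=4
  .#.## -> .   bit 11 = 0  t=1,i=11
  .#.#. -> #   bit 10 = 1  t=0,i=0
  .#..# -> #   bit 9 = 1  t=4,i=1
  .#... -> .   bit 8 = 0  t=0,i=2
  ..### -> .   bit 7 = 0  t=0,i=8
  ..##. -> .   bit 6 = 0  t=4,i=3
  ..#.# -> #   bit 5 = 1  t=0,i=16
  ..#.. -> #   bit 4 = 1  t=2,i=16
  ...## -> .   bit 3 = 0  t=0,i=7
  ...#. -> .   bit 2 = 0  t=0,i=15
  ....# -> #   bit 1 = 1  t=0,i=6
  ..... -> #   bit 0 = 1  t=0,i=4
  bits 11000101110101110001011000110011 = 3319207475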